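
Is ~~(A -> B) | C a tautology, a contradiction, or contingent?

A  B  C     (A -> B)  ~(A -> B)  ~~(A -> B)  (~~(A -> B) | C)
0  0  0        1          0          1              1        
0  0  1        1          0          1              1        
0  1  0        1          0          1              1        
0  1  1        1          0          1              1        
1  0  0        0          1          0              0        
1  0  1        0          1          0              1        
1  1  0        1          0          1              1        
1  1  1        1          0          1              1        
7 of 8 rows are 1, so the formula is contingent.

contingent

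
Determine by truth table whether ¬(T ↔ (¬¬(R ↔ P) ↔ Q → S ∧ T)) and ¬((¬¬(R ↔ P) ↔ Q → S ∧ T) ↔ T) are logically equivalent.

  P   |   Q   |   R   |   S   |   T   |   φ   |   ψ  
----- | ----- | ----- | ----- | ----- | ----- | -----
 True |  True |  True |  True |  True | False | False
 True |  True |  True |  True | False | False | False
 True |  True |  True | False |  True |  True |  True
 True |  True |  True | False | False | False | False
 True |  True | False |  True |  True |  True |  True
 True |  True | False |  True | False |  True |  True
 True |  True | False | False |  True | False | False
 True |  True | False | False | False |  True |  True
 True | False |  True |  True |  True | False | False
 True | False |  True |  True | False |  True |  True
 True | False |  True | False |  True | False | False
 True | False |  True | False | False |  True |  True
 True | False | False |  True |  True |  True |  True
 True | False | False |  True | False | False | False
 True | False | False | False |  True |  True |  True
 True | False | False | False | False | False | False
False |  True |  True |  True |  True |  True |  True
False |  True |  True |  True | False |  True |  True
False |  True |  True | False |  True | False | False
False |  True |  True | False | False |  True |  True
False |  True | False |  True |  True | False | False
False |  True | False |  True | False | False | False
False |  True | False | False |  True |  True |  True
False |  True | False | False | False | False | False
False | False |  True |  True |  True |  True |  True
False | False |  True |  True | False | False | False
False | False |  True | False |  True |  True |  True
False | False |  True | False | False | False | False
False | False | False |  True |  True | False | False
False | False | False |  True | False |  True |  True
False | False | False | False |  True | False | False
False | False | False | False | False |  True |  True
The columns for φ and ψ agree on every row, so they are logically equivalent.

equivalent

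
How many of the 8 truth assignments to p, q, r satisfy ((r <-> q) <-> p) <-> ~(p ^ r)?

p | q | r || (((r <-> q) <-> p) <-> ~(p ^ r))
T | T | T ||                T                
T | T | F ||                T                
T | F | T ||                F                
T | F | F ||                F                
F | T | T ||                T                
F | T | F ||                T                
F | F | T ||                F                
F | F | F ||                F                
The formula is true on 4 of the 8 rows.

4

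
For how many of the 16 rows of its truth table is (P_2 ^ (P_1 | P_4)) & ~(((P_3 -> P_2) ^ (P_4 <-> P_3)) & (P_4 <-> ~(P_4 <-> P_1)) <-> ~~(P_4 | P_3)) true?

P_1 | P_2 | P_3 | P_4 || φ
 F  |  F  |  F  |  F  || F
 F  |  F  |  F  |  T  || F
 F  |  F  |  T  |  F  || F
 F  |  F  |  T  |  T  || F
 F  |  T  |  F  |  F  || F
 F  |  T  |  F  |  T  || F
 F  |  T  |  T  |  F  || F
 F  |  T  |  T  |  T  || F
 T  |  F  |  F  |  F  || F
 T  |  F  |  F  |  T  || T
 T  |  F  |  T  |  F  || T
 T  |  F  |  T  |  T  || T
 T  |  T  |  F  |  F  || F
 T  |  T  |  F  |  T  || F
 T  |  T  |  T  |  F  || F
 T  |  T  |  T  |  T  || F
The formula is true on 3 of the 16 rows.

3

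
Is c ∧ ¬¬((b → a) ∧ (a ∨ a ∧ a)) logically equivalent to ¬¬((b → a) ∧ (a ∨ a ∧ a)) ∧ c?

  a      b      c    |    φ      ψ  
False  False  False  |  False  False
False  False   True  |  False  False
False   True  False  |  False  False
False   True   True  |  False  False
 True  False  False  |  False  False
 True  False   True  |   True   True
 True   True  False  |  False  False
 True   True   True  |   True   True
The columns for φ and ψ agree on every row, so they are logically equivalent.

equivalent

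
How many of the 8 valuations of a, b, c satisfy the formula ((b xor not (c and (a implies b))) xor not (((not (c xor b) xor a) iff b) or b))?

3

a | b | c | φ
- | - | - | -
1 | 1 | 1 | 1
1 | 1 | 0 | 0
1 | 0 | 1 | 0
1 | 0 | 0 | 1
0 | 1 | 1 | 1
0 | 1 | 0 | 0
0 | 0 | 1 | 0
0 | 0 | 0 | 0
The formula is true on 3 of the 8 rows.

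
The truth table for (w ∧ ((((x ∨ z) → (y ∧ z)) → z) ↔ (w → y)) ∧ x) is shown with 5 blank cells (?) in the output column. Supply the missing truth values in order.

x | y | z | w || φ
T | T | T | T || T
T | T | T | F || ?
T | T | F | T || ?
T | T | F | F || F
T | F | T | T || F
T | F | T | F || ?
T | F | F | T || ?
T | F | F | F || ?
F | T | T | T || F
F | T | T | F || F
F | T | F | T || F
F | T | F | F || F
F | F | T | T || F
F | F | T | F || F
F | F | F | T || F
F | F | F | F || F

F, T, F, F, F

Row x=T, y=T, z=T, w=F: ((((x ∨ z) → (y ∧ z)) → z) ↔ (w → y)) = T, so the formula = F.
Row x=T, y=T, z=F, w=T: ((((x ∨ z) → (y ∧ z)) → z) ↔ (w → y)) = T, so the formula = T.
Row x=T, y=F, z=T, w=F: ((((x ∨ z) → (y ∧ z)) → z) ↔ (w → y)) = T, so the formula = F.
Row x=T, y=F, z=F, w=T: ((((x ∨ z) → (y ∧ z)) → z) ↔ (w → y)) = F, so the formula = F.
Row x=T, y=F, z=F, w=F: ((((x ∨ z) → (y ∧ z)) → z) ↔ (w → y)) = T, so the formula = F.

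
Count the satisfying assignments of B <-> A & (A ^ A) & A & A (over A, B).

2

A | B | (A ^ A) | (A & (A ^ A) & A & A) | (B <-> (A & (A ^ A) & A & A))
- | - | ------- | --------------------- | -----------------------------
T | T |    F    |           F           |               F              
T | F |    F    |           F           |               T              
F | T |    F    |           F           |               F              
F | F |    F    |           F           |               T              
The formula is true on 2 of the 4 rows.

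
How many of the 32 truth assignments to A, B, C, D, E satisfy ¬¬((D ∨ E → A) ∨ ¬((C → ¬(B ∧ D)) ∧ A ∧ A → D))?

A | B | C | D | E | φ
- | - | - | - | - | -
1 | 1 | 1 | 1 | 1 | 1
1 | 1 | 1 | 1 | 0 | 1
1 | 1 | 1 | 0 | 1 | 1
1 | 1 | 1 | 0 | 0 | 1
1 | 1 | 0 | 1 | 1 | 1
1 | 1 | 0 | 1 | 0 | 1
1 | 1 | 0 | 0 | 1 | 1
1 | 1 | 0 | 0 | 0 | 1
1 | 0 | 1 | 1 | 1 | 1
1 | 0 | 1 | 1 | 0 | 1
1 | 0 | 1 | 0 | 1 | 1
1 | 0 | 1 | 0 | 0 | 1
1 | 0 | 0 | 1 | 1 | 1
1 | 0 | 0 | 1 | 0 | 1
1 | 0 | 0 | 0 | 1 | 1
1 | 0 | 0 | 0 | 0 | 1
0 | 1 | 1 | 1 | 1 | 0
0 | 1 | 1 | 1 | 0 | 0
0 | 1 | 1 | 0 | 1 | 0
0 | 1 | 1 | 0 | 0 | 1
0 | 1 | 0 | 1 | 1 | 0
0 | 1 | 0 | 1 | 0 | 0
0 | 1 | 0 | 0 | 1 | 0
0 | 1 | 0 | 0 | 0 | 1
0 | 0 | 1 | 1 | 1 | 0
0 | 0 | 1 | 1 | 0 | 0
0 | 0 | 1 | 0 | 1 | 0
0 | 0 | 1 | 0 | 0 | 1
0 | 0 | 0 | 1 | 1 | 0
0 | 0 | 0 | 1 | 0 | 0
0 | 0 | 0 | 0 | 1 | 0
0 | 0 | 0 | 0 | 0 | 1
The formula is true on 20 of the 32 rows.

20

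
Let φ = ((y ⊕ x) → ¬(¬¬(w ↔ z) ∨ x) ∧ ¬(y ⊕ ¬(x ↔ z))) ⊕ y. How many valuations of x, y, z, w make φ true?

x | y | z | w || (y ⊕ x) | (w ↔ z) | ¬(w ↔ z) | ¬¬(w ↔ z) | (¬¬(w ↔ z) ∨ x) | ¬(¬¬(w ↔ z) ∨ x) | (x ↔ z) | ¬(x ↔ z) | (y ⊕ ¬(x ↔ z)) | ¬(y ⊕ ¬(x ↔ z)) | φ
F | F | F | F ||    F    |    T    |    F     |     T     |        T        |        F         |    T    |    F     |       F        |        T        | T
F | F | F | T ||    F    |    F    |    T     |     F     |        F        |        T         |    T    |    F     |       F        |        T        | T
F | F | T | F ||    F    |    F    |    T     |     F     |        F        |        T         |    F    |    T     |       T        |        F        | T
F | F | T | T ||    F    |    T    |    F     |     T     |        T        |        F         |    F    |    T     |       T        |        F        | T
F | T | F | F ||    T    |    T    |    F     |     T     |        T        |        F         |    T    |    F     |       T        |        F        | T
F | T | F | T ||    T    |    F    |    T     |     F     |        F        |        T         |    T    |    F     |       T        |        F        | T
F | T | T | F ||    T    |    F    |    T     |     F     |        F        |        T         |    F    |    T     |       F        |        T        | F
F | T | T | T ||    T    |    T    |    F     |     T     |        T        |        F         |    F    |    T     |       F        |        T        | T
T | F | F | F ||    T    |    T    |    F     |     T     |        T        |        F         |    F    |    T     |       T        |        F        | F
T | F | F | T ||    T    |    F    |    T     |     F     |        T        |        F         |    F    |    T     |       T        |        F        | F
T | F | T | F ||    T    |    F    |    T     |     F     |        T        |        F         |    T    |    F     |       F        |        T        | F
T | F | T | T ||    T    |    T    |    F     |     T     |        T        |        F         |    T    |    F     |       F        |        T        | F
T | T | F | F ||    F    |    T    |    F     |     T     |        T        |        F         |    F    |    T     |       F        |        T        | F
T | T | F | T ||    F    |    F    |    T     |     F     |        T        |        F         |    F    |    T     |       F        |        T        | F
T | T | T | F ||    F    |    F    |    T     |     F     |        T        |        F         |    T    |    F     |       T        |        F        | F
T | T | T | T ||    F    |    T    |    F     |     T     |        T        |        F         |    T    |    F     |       T        |        F        | F
The formula is true on 7 of the 16 rows.

7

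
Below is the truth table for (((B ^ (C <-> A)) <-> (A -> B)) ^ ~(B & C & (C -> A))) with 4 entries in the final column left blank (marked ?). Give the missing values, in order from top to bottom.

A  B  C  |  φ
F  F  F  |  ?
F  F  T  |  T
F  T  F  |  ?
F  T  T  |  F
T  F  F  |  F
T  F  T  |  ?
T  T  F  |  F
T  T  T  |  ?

Row A=F, B=F, C=F: ((B ^ (C <-> A)) <-> (A -> B)) = T, ~(B & C & (C -> A)) = T, so the formula = F.
Row A=F, B=T, C=F: ((B ^ (C <-> A)) <-> (A -> B)) = F, ~(B & C & (C -> A)) = T, so the formula = T.
Row A=T, B=F, C=T: ((B ^ (C <-> A)) <-> (A -> B)) = F, ~(B & C & (C -> A)) = T, so the formula = T.
Row A=T, B=T, C=T: ((B ^ (C <-> A)) <-> (A -> B)) = F, ~(B & C & (C -> A)) = F, so the formula = F.

F, T, T, F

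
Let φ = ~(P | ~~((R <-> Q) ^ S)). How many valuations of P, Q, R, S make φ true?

4

P  Q  R  S     (R <-> Q)  ((R <-> Q) ^ S)  ~((R <-> Q) ^ S)  ~~((R <-> Q) ^ S)  (P | ~~((R <-> Q) ^ S))  ~(P | ~~((R <-> Q) ^ S))
1  1  1  1         1             0                1                  0                     1                        0            
1  1  1  0         1             1                0                  1                     1                        0            
1  1  0  1         0             1                0                  1                     1                        0            
1  1  0  0         0             0                1                  0                     1                        0            
1  0  1  1         0             1                0                  1                     1                        0            
1  0  1  0         0             0                1                  0                     1                        0            
1  0  0  1         1             0                1                  0                     1                        0            
1  0  0  0         1             1                0                  1                     1                        0            
0  1  1  1         1             0                1                  0                     0                        1            
0  1  1  0         1             1                0                  1                     1                        0            
0  1  0  1         0             1                0                  1                     1                        0            
0  1  0  0         0             0                1                  0                     0                        1            
0  0  1  1         0             1                0                  1                     1                        0            
0  0  1  0         0             0                1                  0                     0                        1            
0  0  0  1         1             0                1                  0                     0                        1            
0  0  0  0         1             1                0                  1                     1                        0            
The formula is true on 4 of the 16 rows.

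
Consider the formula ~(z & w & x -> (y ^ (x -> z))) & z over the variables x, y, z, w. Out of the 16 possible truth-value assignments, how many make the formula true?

x | y | z | w | (w & x) | (z & (w & x)) | (x -> z) | (y ^ (x -> z)) | φ
- | - | - | - | ------- | ------------- | -------- | -------------- | -
1 | 1 | 1 | 1 |    1    |       1       |    1     |       0        | 1
1 | 1 | 1 | 0 |    0    |       0       |    1     |       0        | 0
1 | 1 | 0 | 1 |    1    |       0       |    0     |       1        | 0
1 | 1 | 0 | 0 |    0    |       0       |    0     |       1        | 0
1 | 0 | 1 | 1 |    1    |       1       |    1     |       1        | 0
1 | 0 | 1 | 0 |    0    |       0       |    1     |       1        | 0
1 | 0 | 0 | 1 |    1    |       0       |    0     |       0        | 0
1 | 0 | 0 | 0 |    0    |       0       |    0     |       0        | 0
0 | 1 | 1 | 1 |    0    |       0       |    1     |       0        | 0
0 | 1 | 1 | 0 |    0    |       0       |    1     |       0        | 0
0 | 1 | 0 | 1 |    0    |       0       |    1     |       0        | 0
0 | 1 | 0 | 0 |    0    |       0       |    1     |       0        | 0
0 | 0 | 1 | 1 |    0    |       0       |    1     |       1        | 0
0 | 0 | 1 | 0 |    0    |       0       |    1     |       1        | 0
0 | 0 | 0 | 1 |    0    |       0       |    1     |       1        | 0
0 | 0 | 0 | 0 |    0    |       0       |    1     |       1        | 0
The formula is true on 1 of the 16 rows.

1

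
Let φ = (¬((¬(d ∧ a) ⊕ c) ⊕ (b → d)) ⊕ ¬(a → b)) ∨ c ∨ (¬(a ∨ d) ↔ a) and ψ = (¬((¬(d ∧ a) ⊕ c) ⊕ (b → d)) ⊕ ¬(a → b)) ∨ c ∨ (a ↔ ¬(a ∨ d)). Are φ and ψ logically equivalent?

a | b | c | d || φ | ψ
T | T | T | T || T | T
T | T | T | F || T | T
T | T | F | T || F | F
T | T | F | F || F | F
T | F | T | T || T | T
T | F | T | F || T | T
T | F | F | T || T | T
T | F | F | F || F | F
F | T | T | T || T | T
F | T | T | F || T | T
F | T | F | T || T | T
F | T | F | F || F | F
F | F | T | T || T | T
F | F | T | F || T | T
F | F | F | T || T | T
F | F | F | F || T | T
The columns for φ and ψ agree on every row, so they are logically equivalent.

equivalent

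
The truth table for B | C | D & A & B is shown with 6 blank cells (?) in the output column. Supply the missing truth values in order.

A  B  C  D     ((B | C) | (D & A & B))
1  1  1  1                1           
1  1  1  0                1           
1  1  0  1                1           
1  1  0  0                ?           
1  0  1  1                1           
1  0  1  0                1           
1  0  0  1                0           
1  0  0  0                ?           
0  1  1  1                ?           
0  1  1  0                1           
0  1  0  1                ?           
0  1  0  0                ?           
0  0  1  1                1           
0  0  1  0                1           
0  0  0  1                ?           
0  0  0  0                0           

Row A=1, B=1, C=0, D=0: (B | C) = 1, (D & A & B) = 0, so ((B | C) | (D & A & B)) = 1.
Row A=1, B=0, C=0, D=0: (B | C) = 0, (D & A & B) = 0, so ((B | C) | (D & A & B)) = 0.
Row A=0, B=1, C=1, D=1: (B | C) = 1, (D & A & B) = 0, so ((B | C) | (D & A & B)) = 1.
Row A=0, B=1, C=0, D=1: (B | C) = 1, (D & A & B) = 0, so ((B | C) | (D & A & B)) = 1.
Row A=0, B=1, C=0, D=0: (B | C) = 1, (D & A & B) = 0, so ((B | C) | (D & A & B)) = 1.
Row A=0, B=0, C=0, D=1: (B | C) = 0, (D & A & B) = 0, so ((B | C) | (D & A & B)) = 0.

1, 0, 1, 1, 1, 0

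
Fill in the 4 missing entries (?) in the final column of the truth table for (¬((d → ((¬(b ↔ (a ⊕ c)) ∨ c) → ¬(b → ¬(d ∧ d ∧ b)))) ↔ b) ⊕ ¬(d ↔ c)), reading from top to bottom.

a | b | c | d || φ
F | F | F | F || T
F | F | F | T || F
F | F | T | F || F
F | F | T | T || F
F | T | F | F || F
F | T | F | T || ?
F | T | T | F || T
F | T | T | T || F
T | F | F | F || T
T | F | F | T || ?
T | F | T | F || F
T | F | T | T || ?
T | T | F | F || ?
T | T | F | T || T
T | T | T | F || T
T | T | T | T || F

T, T, F, F

Row a=F, b=T, c=F, d=T: ¬((d → ((¬(b ↔ (a ⊕ c)) ∨ c) → ¬(b → ¬(d ∧ d ∧ b)))) ↔ b) = F, ¬(d ↔ c) = T, so the formula = T.
Row a=T, b=F, c=F, d=T: ¬((d → ((¬(b ↔ (a ⊕ c)) ∨ c) → ¬(b → ¬(d ∧ d ∧ b)))) ↔ b) = F, ¬(d ↔ c) = T, so the formula = T.
Row a=T, b=F, c=T, d=T: ¬((d → ((¬(b ↔ (a ⊕ c)) ∨ c) → ¬(b → ¬(d ∧ d ∧ b)))) ↔ b) = F, ¬(d ↔ c) = F, so the formula = F.
Row a=T, b=T, c=F, d=F: ¬((d → ((¬(b ↔ (a ⊕ c)) ∨ c) → ¬(b → ¬(d ∧ d ∧ b)))) ↔ b) = F, ¬(d ↔ c) = F, so the formula = F.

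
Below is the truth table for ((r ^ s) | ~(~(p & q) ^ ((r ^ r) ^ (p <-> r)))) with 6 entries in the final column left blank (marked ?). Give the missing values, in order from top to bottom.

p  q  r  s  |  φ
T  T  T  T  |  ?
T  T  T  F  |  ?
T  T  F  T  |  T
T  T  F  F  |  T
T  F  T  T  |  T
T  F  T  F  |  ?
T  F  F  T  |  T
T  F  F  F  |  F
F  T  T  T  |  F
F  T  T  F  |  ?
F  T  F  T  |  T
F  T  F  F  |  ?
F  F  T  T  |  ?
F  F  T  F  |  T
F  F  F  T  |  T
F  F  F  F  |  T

Row p=T, q=T, r=T, s=T: (r ^ s) = F, ~(~(p & q) ^ ((r ^ r) ^ (p <-> r))) = F, so the formula = F.
Row p=T, q=T, r=T, s=F: (r ^ s) = T, ~(~(p & q) ^ ((r ^ r) ^ (p <-> r))) = F, so the formula = T.
Row p=T, q=F, r=T, s=F: (r ^ s) = T, ~(~(p & q) ^ ((r ^ r) ^ (p <-> r))) = T, so the formula = T.
Row p=F, q=T, r=T, s=F: (r ^ s) = T, ~(~(p & q) ^ ((r ^ r) ^ (p <-> r))) = F, so the formula = T.
Row p=F, q=T, r=F, s=F: (r ^ s) = F, ~(~(p & q) ^ ((r ^ r) ^ (p <-> r))) = T, so the formula = T.
Row p=F, q=F, r=T, s=T: (r ^ s) = F, ~(~(p & q) ^ ((r ^ r) ^ (p <-> r))) = F, so the formula = F.

F, T, T, T, T, F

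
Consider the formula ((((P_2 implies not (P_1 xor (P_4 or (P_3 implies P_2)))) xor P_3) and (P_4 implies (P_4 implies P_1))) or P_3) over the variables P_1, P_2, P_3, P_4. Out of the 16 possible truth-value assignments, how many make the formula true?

P_1 | P_2 | P_3 | P_4 | φ
--- | --- | --- | --- | -
 F  |  F  |  F  |  F  | T
 F  |  F  |  F  |  T  | F
 F  |  F  |  T  |  F  | T
 F  |  F  |  T  |  T  | T
 F  |  T  |  F  |  F  | F
 F  |  T  |  F  |  T  | F
 F  |  T  |  T  |  F  | T
 F  |  T  |  T  |  T  | T
 T  |  F  |  F  |  F  | T
 T  |  F  |  F  |  T  | T
 T  |  F  |  T  |  F  | T
 T  |  F  |  T  |  T  | T
 T  |  T  |  F  |  F  | T
 T  |  T  |  F  |  T  | T
 T  |  T  |  T  |  F  | T
 T  |  T  |  T  |  T  | T
The formula is true on 13 of the 16 rows.

13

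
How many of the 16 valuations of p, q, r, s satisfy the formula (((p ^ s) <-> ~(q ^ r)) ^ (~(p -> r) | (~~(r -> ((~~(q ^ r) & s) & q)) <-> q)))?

8

  p   |   q   |   r   |   s   | (p ^ s) | (q ^ r) | ~(q ^ r) | ((p ^ s) <-> ~(q ^ r)) | (p -> r) | ~(p -> r) | ~~(q ^ r) | (~~(q ^ r) & s) | ((~~(q ^ r) & s) & q) | (r -> ((~~(q ^ r) & s) & q)) |   φ  
----- | ----- | ----- | ----- | ------- | ------- | -------- | ---------------------- | -------- | --------- | --------- | --------------- | --------------------- | ---------------------------- | -----
 True |  True |  True |  True |  False  |  False  |   True   |         False          |   True   |   False   |   False   |      False      |         False         |            False             | False
 True |  True |  True | False |   True  |  False  |   True   |          True          |   True   |   False   |   False   |      False      |         False         |            False             |  True
 True |  True | False |  True |  False  |   True  |  False   |          True          |  False   |    True   |    True   |       True      |          True         |             True             | False
 True |  True | False | False |   True  |   True  |  False   |         False          |  False   |    True   |    True   |      False      |         False         |             True             |  True
 True | False |  True |  True |  False  |   True  |  False   |          True          |   True   |   False   |    True   |       True      |         False         |            False             | False
 True | False |  True | False |   True  |   True  |  False   |         False          |   True   |   False   |    True   |      False      |         False         |            False             |  True
 True | False | False |  True |  False  |  False  |   True   |         False          |  False   |    True   |   False   |      False      |         False         |             True             |  True
 True | False | False | False |   True  |  False  |   True   |          True          |  False   |    True   |   False   |      False      |         False         |             True             | False
False |  True |  True |  True |   True  |  False  |   True   |          True          |   True   |   False   |   False   |      False      |         False         |            False             |  True
False |  True |  True | False |  False  |  False  |   True   |         False          |   True   |   False   |   False   |      False      |         False         |            False             | False
False |  True | False |  True |   True  |   True  |  False   |         False          |   True   |   False   |    True   |       True      |          True         |             True             |  True
False |  True | False | False |  False  |   True  |  False   |          True          |   True   |   False   |    True   |      False      |         False         |             True             | False
False | False |  True |  True |   True  |   True  |  False   |         False          |   True   |   False   |    True   |       True      |         False         |            False             |  True
False | False |  True | False |  False  |   True  |  False   |          True          |   True   |   False   |    True   |      False      |         False         |            False             | False
False | False | False |  True |   True  |  False  |   True   |          True          |   True   |   False   |   False   |      False      |         False         |             True             |  True
False | False | False | False |  False  |  False  |   True   |         False          |   True   |   False   |   False   |      False      |         False         |             True             | False
The formula is true on 8 of the 16 rows.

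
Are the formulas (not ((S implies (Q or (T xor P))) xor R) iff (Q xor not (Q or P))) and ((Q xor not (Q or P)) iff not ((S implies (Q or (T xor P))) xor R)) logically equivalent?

equivalent

P  Q  R  S  T  |  φ  ψ
1  1  1  1  1  |  1  1
1  1  1  1  0  |  1  1
1  1  1  0  1  |  1  1
1  1  1  0  0  |  1  1
1  1  0  1  1  |  0  0
1  1  0  1  0  |  0  0
1  1  0  0  1  |  0  0
1  1  0  0  0  |  0  0
1  0  1  1  1  |  1  1
1  0  1  1  0  |  0  0
1  0  1  0  1  |  0  0
1  0  1  0  0  |  0  0
1  0  0  1  1  |  0  0
1  0  0  1  0  |  1  1
1  0  0  0  1  |  1  1
1  0  0  0  0  |  1  1
0  1  1  1  1  |  1  1
0  1  1  1  0  |  1  1
0  1  1  0  1  |  1  1
0  1  1  0  0  |  1  1
0  1  0  1  1  |  0  0
0  1  0  1  0  |  0  0
0  1  0  0  1  |  0  0
0  1  0  0  0  |  0  0
0  0  1  1  1  |  1  1
0  0  1  1  0  |  0  0
0  0  1  0  1  |  1  1
0  0  1  0  0  |  1  1
0  0  0  1  1  |  0  0
0  0  0  1  0  |  1  1
0  0  0  0  1  |  0  0
0  0  0  0  0  |  0  0
The columns for φ and ψ agree on every row, so they are logically equivalent.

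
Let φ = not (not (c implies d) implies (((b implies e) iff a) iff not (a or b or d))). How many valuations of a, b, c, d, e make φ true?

6

  a   |   b   |   c   |   d   |   e   |   φ  
----- | ----- | ----- | ----- | ----- | -----
 True |  True |  True |  True |  True | False
 True |  True |  True |  True | False | False
 True |  True |  True | False |  True |  True
 True |  True |  True | False | False | False
 True |  True | False |  True |  True | False
 True |  True | False |  True | False | False
 True |  True | False | False |  True | False
 True |  True | False | False | False | False
 True | False |  True |  True |  True | False
 True | False |  True |  True | False | False
 True | False |  True | False |  True |  True
 True | False |  True | False | False |  True
 True | False | False |  True |  True | False
 True | False | False |  True | False | False
 True | False | False | False |  True | False
 True | False | False | False | False | False
False |  True |  True |  True |  True | False
False |  True |  True |  True | False | False
False |  True |  True | False |  True | False
False |  True |  True | False | False |  True
False |  True | False |  True |  True | False
False |  True | False |  True | False | False
False |  True | False | False |  True | False
False |  True | False | False | False | False
False | False |  True |  True |  True | False
False | False |  True |  True | False | False
False | False |  True | False |  True |  True
False | False |  True | False | False |  True
False | False | False |  True |  True | False
False | False | False |  True | False | False
False | False | False | False |  True | False
False | False | False | False | False | False
The formula is true on 6 of the 32 rows.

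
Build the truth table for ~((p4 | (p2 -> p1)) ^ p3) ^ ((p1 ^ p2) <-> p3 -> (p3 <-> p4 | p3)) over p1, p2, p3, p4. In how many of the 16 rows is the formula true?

p1 | p2 | p3 | p4 || φ
T  | T  | T  | T  || T
T  | T  | T  | F  || T
T  | T  | F  | T  || F
T  | T  | F  | F  || F
T  | F  | T  | T  || F
T  | F  | T  | F  || F
T  | F  | F  | T  || T
T  | F  | F  | F  || T
F  | T  | T  | T  || F
F  | T  | T  | F  || T
F  | T  | F  | T  || T
F  | T  | F  | F  || F
F  | F  | T  | T  || T
F  | F  | T  | F  || T
F  | F  | F  | T  || F
F  | F  | F  | F  || F
The formula is true on 8 of the 16 rows.

8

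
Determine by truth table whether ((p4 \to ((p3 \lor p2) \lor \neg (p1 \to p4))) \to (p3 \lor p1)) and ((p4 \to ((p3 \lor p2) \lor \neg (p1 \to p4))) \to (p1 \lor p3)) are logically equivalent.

equivalent

p1 | p2 | p3 | p4 || φ | ψ
T  | T  | T  | T  || T | T
T  | T  | T  | F  || T | T
T  | T  | F  | T  || T | T
T  | T  | F  | F  || T | T
T  | F  | T  | T  || T | T
T  | F  | T  | F  || T | T
T  | F  | F  | T  || T | T
T  | F  | F  | F  || T | T
F  | T  | T  | T  || T | T
F  | T  | T  | F  || T | T
F  | T  | F  | T  || F | F
F  | T  | F  | F  || F | F
F  | F  | T  | T  || T | T
F  | F  | T  | F  || T | T
F  | F  | F  | T  || T | T
F  | F  | F  | F  || F | F
The columns for φ and ψ agree on every row, so they are logically equivalent.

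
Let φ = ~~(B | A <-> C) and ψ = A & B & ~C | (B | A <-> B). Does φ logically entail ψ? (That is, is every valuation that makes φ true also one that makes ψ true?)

A | B | C | φ | ψ
- | - | - | - | -
F | F | F | T | T
F | F | T | F | T
F | T | F | F | T
F | T | T | T | T
T | F | F | F | F
T | F | T | T | F
T | T | F | F | T
T | T | T | T | T
At A=T, B=F, C=T we have φ true but ψ false, so φ does not entail ψ.

no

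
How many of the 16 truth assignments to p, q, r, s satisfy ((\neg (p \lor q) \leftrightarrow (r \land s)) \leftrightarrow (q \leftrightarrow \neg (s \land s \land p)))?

10

p | q | r | s | φ
- | - | - | - | -
1 | 1 | 1 | 1 | 1
1 | 1 | 1 | 0 | 1
1 | 1 | 0 | 1 | 0
1 | 1 | 0 | 0 | 1
1 | 0 | 1 | 1 | 0
1 | 0 | 1 | 0 | 0
1 | 0 | 0 | 1 | 1
1 | 0 | 0 | 0 | 0
0 | 1 | 1 | 1 | 0
0 | 1 | 1 | 0 | 1
0 | 1 | 0 | 1 | 1
0 | 1 | 0 | 0 | 1
0 | 0 | 1 | 1 | 0
0 | 0 | 1 | 0 | 1
0 | 0 | 0 | 1 | 1
0 | 0 | 0 | 0 | 1
The formula is true on 10 of the 16 rows.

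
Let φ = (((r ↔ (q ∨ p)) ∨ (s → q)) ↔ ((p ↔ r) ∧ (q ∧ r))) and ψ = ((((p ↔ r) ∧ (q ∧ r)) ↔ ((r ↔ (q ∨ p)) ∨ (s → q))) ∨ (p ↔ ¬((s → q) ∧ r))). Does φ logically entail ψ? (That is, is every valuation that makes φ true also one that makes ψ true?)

yes

p | q | r | s || φ | ψ
1 | 1 | 1 | 1 || 1 | 1
1 | 1 | 1 | 0 || 1 | 1
1 | 1 | 0 | 1 || 0 | 1
1 | 1 | 0 | 0 || 0 | 1
1 | 0 | 1 | 1 || 0 | 1
1 | 0 | 1 | 0 || 0 | 0
1 | 0 | 0 | 1 || 1 | 1
1 | 0 | 0 | 0 || 0 | 1
0 | 1 | 1 | 1 || 0 | 1
0 | 1 | 1 | 0 || 0 | 1
0 | 1 | 0 | 1 || 0 | 0
0 | 1 | 0 | 0 || 0 | 0
0 | 0 | 1 | 1 || 1 | 1
0 | 0 | 1 | 0 || 0 | 1
0 | 0 | 0 | 1 || 0 | 0
0 | 0 | 0 | 0 || 0 | 0
In every row where φ is true, ψ is also true, so φ ⊨ ψ.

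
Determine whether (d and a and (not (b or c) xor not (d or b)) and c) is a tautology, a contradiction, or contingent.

contradiction

  a   |   b   |   c   |   d   |   φ  
----- | ----- | ----- | ----- | -----
False | False | False | False | False
False | False | False |  True | False
False | False |  True | False | False
False | False |  True |  True | False
False |  True | False | False | False
False |  True | False |  True | False
False |  True |  True | False | False
False |  True |  True |  True | False
 True | False | False | False | False
 True | False | False |  True | False
 True | False |  True | False | False
 True | False |  True |  True | False
 True |  True | False | False | False
 True |  True | False |  True | False
 True |  True |  True | False | False
 True |  True |  True |  True | False
Every row is False, so the formula is a contradiction.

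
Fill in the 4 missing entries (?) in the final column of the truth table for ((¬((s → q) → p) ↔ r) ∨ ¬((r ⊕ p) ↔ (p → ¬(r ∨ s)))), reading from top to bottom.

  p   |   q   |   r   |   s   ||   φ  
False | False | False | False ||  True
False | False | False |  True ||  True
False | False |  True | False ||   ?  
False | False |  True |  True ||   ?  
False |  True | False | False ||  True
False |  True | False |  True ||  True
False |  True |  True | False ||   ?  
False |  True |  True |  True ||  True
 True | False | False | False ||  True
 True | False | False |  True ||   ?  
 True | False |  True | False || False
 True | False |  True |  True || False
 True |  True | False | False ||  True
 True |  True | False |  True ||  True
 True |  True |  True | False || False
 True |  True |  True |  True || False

True, False, True, True

Row p=False, q=False, r=True, s=False: (¬((s → q) → p) ↔ r) = True, ¬((r ⊕ p) ↔ (p → ¬(r ∨ s))) = False, so the formula = True.
Row p=False, q=False, r=True, s=True: (¬((s → q) → p) ↔ r) = False, ¬((r ⊕ p) ↔ (p → ¬(r ∨ s))) = False, so the formula = False.
Row p=False, q=True, r=True, s=False: (¬((s → q) → p) ↔ r) = True, ¬((r ⊕ p) ↔ (p → ¬(r ∨ s))) = False, so the formula = True.
Row p=True, q=False, r=False, s=True: (¬((s → q) → p) ↔ r) = True, ¬((r ⊕ p) ↔ (p → ¬(r ∨ s))) = True, so the formula = True.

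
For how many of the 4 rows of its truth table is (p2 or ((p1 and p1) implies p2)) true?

3

p1 | p2 || (p1 and p1) | ((p1 and p1) implies p2) | φ
T  | T  ||      T      |            T             | T
T  | F  ||      T      |            F             | F
F  | T  ||      F      |            T             | T
F  | F  ||      F      |            T             | T
The formula is true on 3 of the 4 rows.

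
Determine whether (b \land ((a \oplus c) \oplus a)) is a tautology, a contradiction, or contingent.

a | b | c | φ
- | - | - | -
T | T | T | T
T | T | F | F
T | F | T | F
T | F | F | F
F | T | T | T
F | T | F | F
F | F | T | F
F | F | F | F
2 of 8 rows are T, so the formula is contingent.

contingent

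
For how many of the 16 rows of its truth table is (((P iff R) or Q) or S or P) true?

15

P | Q | R | S | (((P iff R) or Q) or S or P)
- | - | - | - | ----------------------------
T | T | T | T |              T              
T | T | T | F |              T              
T | T | F | T |              T              
T | T | F | F |              T              
T | F | T | T |              T              
T | F | T | F |              T              
T | F | F | T |              T              
T | F | F | F |              T              
F | T | T | T |              T              
F | T | T | F |              T              
F | T | F | T |              T              
F | T | F | F |              T              
F | F | T | T |              T              
F | F | T | F |              F              
F | F | F | T |              T              
F | F | F | F |              T              
The formula is true on 15 of the 16 rows.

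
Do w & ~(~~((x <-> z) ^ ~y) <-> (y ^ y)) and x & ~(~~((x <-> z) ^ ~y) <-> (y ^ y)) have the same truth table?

not equivalent

x  y  z  w  |  φ  ψ
F  F  F  F  |  F  F
F  F  F  T  |  F  F
F  F  T  F  |  F  F
F  F  T  T  |  T  F
F  T  F  F  |  F  F
F  T  F  T  |  T  F
F  T  T  F  |  F  F
F  T  T  T  |  F  F
T  F  F  F  |  F  T
T  F  F  T  |  T  T
T  F  T  F  |  F  F
T  F  T  T  |  F  F
T  T  F  F  |  F  F
T  T  F  T  |  F  F
T  T  T  F  |  F  T
T  T  T  T  |  T  T
The columns differ at x=F, y=F, z=T, w=T (φ=T, ψ=F), so they are not equivalent.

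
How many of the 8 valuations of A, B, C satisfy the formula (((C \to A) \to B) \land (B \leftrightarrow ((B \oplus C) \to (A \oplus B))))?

4

A  B  C  |  φ
1  1  1  |  1
1  1  0  |  0
1  0  1  |  0
1  0  0  |  0
0  1  1  |  1
0  1  0  |  1
0  0  1  |  1
0  0  0  |  0
The formula is true on 4 of the 8 rows.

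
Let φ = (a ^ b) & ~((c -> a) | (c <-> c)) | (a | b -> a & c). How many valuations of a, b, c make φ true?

a  b  c     (a ^ b)  (c -> a)  (c <-> c)  ((c -> a) | (c <-> c))  ~((c -> a) | (c <-> c))  (a | b)  (a & c)  ((a | b) -> (a & c))  φ
F  F  F        F        T          T                T                        F                F        F              T            T
F  F  T        F        F          T                T                        F                F        F              T            T
F  T  F        T        T          T                T                        F                T        F              F            F
F  T  T        T        F          T                T                        F                T        F              F            F
T  F  F        T        T          T                T                        F                T        F              F            F
T  F  T        T        T          T                T                        F                T        T              T            T
T  T  F        F        T          T                T                        F                T        F              F            F
T  T  T        F        T          T                T                        F                T        T              T            T
The formula is true on 4 of the 8 rows.

4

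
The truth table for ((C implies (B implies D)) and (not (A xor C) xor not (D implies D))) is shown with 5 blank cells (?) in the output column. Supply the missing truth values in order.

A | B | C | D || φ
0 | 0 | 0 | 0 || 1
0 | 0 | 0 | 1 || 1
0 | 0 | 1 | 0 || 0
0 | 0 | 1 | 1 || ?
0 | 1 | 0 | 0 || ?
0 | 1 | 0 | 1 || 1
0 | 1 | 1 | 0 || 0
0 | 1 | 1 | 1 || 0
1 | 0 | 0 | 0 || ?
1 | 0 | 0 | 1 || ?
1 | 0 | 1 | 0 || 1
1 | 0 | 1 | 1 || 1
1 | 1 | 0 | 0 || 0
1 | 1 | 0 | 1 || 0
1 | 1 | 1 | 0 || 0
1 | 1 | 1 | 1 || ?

Row A=0, B=0, C=1, D=1: (C implies (B implies D)) = 1, (not (A xor C) xor not (D implies D)) = 0, so the formula = 0.
Row A=0, B=1, C=0, D=0: (C implies (B implies D)) = 1, (not (A xor C) xor not (D implies D)) = 1, so the formula = 1.
Row A=1, B=0, C=0, D=0: (C implies (B implies D)) = 1, (not (A xor C) xor not (D implies D)) = 0, so the formula = 0.
Row A=1, B=0, C=0, D=1: (C implies (B implies D)) = 1, (not (A xor C) xor not (D implies D)) = 0, so the formula = 0.
Row A=1, B=1, C=1, D=1: (C implies (B implies D)) = 1, (not (A xor C) xor not (D implies D)) = 1, so the formula = 1.

0, 1, 0, 0, 1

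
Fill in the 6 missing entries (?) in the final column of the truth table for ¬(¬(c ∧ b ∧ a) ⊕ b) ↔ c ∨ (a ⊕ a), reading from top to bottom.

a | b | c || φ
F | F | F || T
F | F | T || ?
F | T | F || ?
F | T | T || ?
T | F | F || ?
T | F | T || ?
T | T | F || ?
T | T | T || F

Row a=F, b=F, c=T: ¬(¬(c ∧ b ∧ a) ⊕ b) = F, (c ∨ (a ⊕ a)) = T, so the formula = F.
Row a=F, b=T, c=F: ¬(¬(c ∧ b ∧ a) ⊕ b) = T, (c ∨ (a ⊕ a)) = F, so the formula = F.
Row a=F, b=T, c=T: ¬(¬(c ∧ b ∧ a) ⊕ b) = T, (c ∨ (a ⊕ a)) = T, so the formula = T.
Row a=T, b=F, c=F: ¬(¬(c ∧ b ∧ a) ⊕ b) = F, (c ∨ (a ⊕ a)) = F, so the formula = T.
Row a=T, b=F, c=T: ¬(¬(c ∧ b ∧ a) ⊕ b) = F, (c ∨ (a ⊕ a)) = T, so the formula = F.
Row a=T, b=T, c=F: ¬(¬(c ∧ b ∧ a) ⊕ b) = T, (c ∨ (a ⊕ a)) = F, so the formula = F.

F, F, T, T, F, F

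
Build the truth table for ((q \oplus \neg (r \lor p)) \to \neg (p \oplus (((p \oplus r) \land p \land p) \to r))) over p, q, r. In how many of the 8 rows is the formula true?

5

p | q | r | φ
- | - | - | -
T | T | T | T
T | T | F | F
T | F | T | T
T | F | F | T
F | T | T | F
F | T | F | T
F | F | T | T
F | F | F | F
The formula is true on 5 of the 8 rows.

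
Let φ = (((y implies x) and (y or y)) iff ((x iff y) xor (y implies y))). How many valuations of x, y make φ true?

x | y || φ
T | T || F
T | F || F
F | T || F
F | F || T
The formula is true on 1 of the 4 rows.

1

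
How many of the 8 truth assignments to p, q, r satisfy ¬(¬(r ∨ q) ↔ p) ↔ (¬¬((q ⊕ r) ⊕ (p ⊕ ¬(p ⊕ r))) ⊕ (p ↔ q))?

6

p  q  r  |  φ
T  T  T  |  T
T  T  F  |  T
T  F  T  |  T
T  F  F  |  F
F  T  T  |  T
F  T  F  |  T
F  F  T  |  T
F  F  F  |  F
The formula is true on 6 of the 8 rows.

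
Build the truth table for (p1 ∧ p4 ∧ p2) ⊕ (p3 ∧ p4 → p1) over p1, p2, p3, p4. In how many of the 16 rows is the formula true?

  p1  |   p2  |   p3  |   p4  | (p1 ∧ p4 ∧ p2) | (p3 ∧ p4) | ((p3 ∧ p4) → p1) |   φ  
----- | ----- | ----- | ----- | -------------- | --------- | ---------------- | -----
 True |  True |  True |  True |      True      |    True   |       True       | False
 True |  True |  True | False |     False      |   False   |       True       |  True
 True |  True | False |  True |      True      |   False   |       True       | False
 True |  True | False | False |     False      |   False   |       True       |  True
 True | False |  True |  True |     False      |    True   |       True       |  True
 True | False |  True | False |     False      |   False   |       True       |  True
 True | False | False |  True |     False      |   False   |       True       |  True
 True | False | False | False |     False      |   False   |       True       |  True
False |  True |  True |  True |     False      |    True   |      False       | False
False |  True |  True | False |     False      |   False   |       True       |  True
False |  True | False |  True |     False      |   False   |       True       |  True
False |  True | False | False |     False      |   False   |       True       |  True
False | False |  True |  True |     False      |    True   |      False       | False
False | False |  True | False |     False      |   False   |       True       |  True
False | False | False |  True |     False      |   False   |       True       |  True
False | False | False | False |     False      |   False   |       True       |  True
The formula is true on 12 of the 16 rows.

12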